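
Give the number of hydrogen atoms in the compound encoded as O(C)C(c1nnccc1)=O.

6

Hydrogens are implicit in SMILES; fill each atom to its normal valence:
  3 × C (aromatic): 1 H each → 3
  2 × N (aromatic): no H
  2 × O: no H
  1 × C: 3 H
  1 × C (aromatic): no H
  1 × C: no H
  Total hydrogens = 6.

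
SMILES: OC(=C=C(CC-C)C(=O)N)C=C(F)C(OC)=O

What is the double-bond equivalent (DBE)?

5

Molecular formula from the SMILES: C11H14FNO4.
DoU = (2C + 2 + N − H − X)/2 = (2·11 + 2 + 1 − 14 − 1)/2 = 10/2 = 5.
(Structurally: 0 ring(s) + 5 π bond(s) = 5.)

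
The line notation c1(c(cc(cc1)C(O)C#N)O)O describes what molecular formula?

C8H7NO3

Heavy atoms from the SMILES: 8 C, 1 N, 3 O.
Implicit hydrogens by atom environment:
  3 × C (aromatic): 1 H each → 3
  3 × C (aromatic): no H
  3 × O: 1 H each → 3
  1 × C: 1 H
  1 × C: no H
  1 × N: no H
  Total hydrogens = 7.
Molecular formula: C8H7NO3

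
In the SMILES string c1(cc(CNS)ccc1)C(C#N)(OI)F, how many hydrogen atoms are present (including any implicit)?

8

Hydrogens are implicit in SMILES; fill each atom to its normal valence:
  4 × C (aromatic): 1 H each → 4
  2 × C: no H
  2 × C (aromatic): no H
  1 × C: 2 H
  1 × F: no H
  1 × I: no H
  1 × N: 1 H
  1 × N: no H
  1 × O: no H
  1 × S: 1 H
  Total hydrogens = 8.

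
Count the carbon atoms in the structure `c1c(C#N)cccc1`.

The symbol for carbon appears 7 times in the SMILES. Lowercase c denotes aromatic carbon and counts toward C.

7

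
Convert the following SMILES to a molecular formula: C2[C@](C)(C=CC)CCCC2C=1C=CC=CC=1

C16H22

Heavy atoms from the SMILES: 16 C.
Implicit hydrogens by atom environment:
  5 × C (aromatic): 1 H each → 5
  4 × C: 2 H each → 8
  3 × C: 1 H each → 3
  2 × C: 3 H each → 6
  1 × C: no H
  1 × C (aromatic): no H
  Total hydrogens = 22.
Molecular formula: C16H22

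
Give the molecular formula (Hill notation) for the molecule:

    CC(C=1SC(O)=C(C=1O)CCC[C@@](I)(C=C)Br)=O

Heavy atoms from the SMILES: 1 Br, 12 C, 1 I, 3 O, 1 S.
Implicit hydrogens by atom environment:
  4 × C: 2 H each → 8
  4 × C (aromatic): no H
  2 × C: no H
  2 × O: 1 H each → 2
  1 × Br: no H
  1 × C: 3 H
  1 × C: 1 H
  1 × I: no H
  1 × O: no H
  1 × S (aromatic): no H
  Total hydrogens = 14.
Molecular formula: C12H14BrIO3S

C12H14BrIO3S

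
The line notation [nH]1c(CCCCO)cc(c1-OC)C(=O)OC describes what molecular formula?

C11H17NO4

Heavy atoms from the SMILES: 11 C, 1 N, 4 O.
Implicit hydrogens by atom environment:
  4 × C: 2 H each → 8
  3 × C (aromatic): no H
  3 × O: no H
  2 × C: 3 H each → 6
  1 × C (aromatic): 1 H
  1 × C: no H
  1 × N (aromatic): 1 H
  1 × O: 1 H
  Total hydrogens = 17.
Molecular formula: C11H17NO4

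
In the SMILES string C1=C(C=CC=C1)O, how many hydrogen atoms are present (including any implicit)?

6

Hydrogens are implicit in SMILES; fill each atom to its normal valence:
  5 × C (aromatic): 1 H each → 5
  1 × C (aromatic): no H
  1 × O: 1 H
  Total hydrogens = 6.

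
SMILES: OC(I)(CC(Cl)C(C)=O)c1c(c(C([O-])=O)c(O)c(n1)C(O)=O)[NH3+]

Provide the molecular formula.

C12H12ClIN2O7

Heavy atoms from the SMILES: 12 C, 1 Cl, 1 I, 2 N, 7 O.
Implicit hydrogens by atom environment:
  5 × C (aromatic): no H
  4 × C: no H
  3 × O: 1 H each → 3
  3 × O: no H
  1 × C: 3 H
  1 × C: 2 H
  1 × C: 1 H
  1 × Cl: no H
  1 × I: no H
  1 × N (charge +1): 3 H
  1 × N (aromatic): no H
  1 × O (charge -1): no H
  Total hydrogens = 12.
Molecular formula: C12H12ClIN2O7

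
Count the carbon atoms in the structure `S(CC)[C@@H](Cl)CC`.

The symbol for carbon appears 5 times in the SMILES. (Cl is a single chlorine, not C + l.)

5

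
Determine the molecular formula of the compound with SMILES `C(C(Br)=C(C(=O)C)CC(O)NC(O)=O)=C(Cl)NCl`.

Heavy atoms from the SMILES: 1 Br, 9 C, 2 Cl, 2 N, 4 O.
Implicit hydrogens by atom environment:
  5 × C: no H
  2 × C: 1 H each → 2
  2 × Cl: no H
  2 × N: 1 H each → 2
  2 × O: 1 H each → 2
  2 × O: no H
  1 × Br: no H
  1 × C: 3 H
  1 × C: 2 H
  Total hydrogens = 11.
Molecular formula: C9H11BrCl2N2O4

C9H11BrCl2N2O4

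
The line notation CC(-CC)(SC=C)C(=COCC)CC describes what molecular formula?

C12H22OS

Heavy atoms from the SMILES: 12 C, 1 O, 1 S.
Implicit hydrogens by atom environment:
  4 × C: 3 H each → 12
  4 × C: 2 H each → 8
  2 × C: 1 H each → 2
  2 × C: no H
  1 × O: no H
  1 × S: no H
  Total hydrogens = 22.
Molecular formula: C12H22OS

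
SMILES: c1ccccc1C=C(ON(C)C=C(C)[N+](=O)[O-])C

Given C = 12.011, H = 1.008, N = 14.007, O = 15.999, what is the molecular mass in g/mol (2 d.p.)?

248.28

Molecular formula: C13H16N2O3.
M = 13×12.011 + 16×1.008 + 2×14.007 + 3×15.999 = 248.28 g/mol.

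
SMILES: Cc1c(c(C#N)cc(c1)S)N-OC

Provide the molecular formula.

C9H10N2OS

Heavy atoms from the SMILES: 9 C, 2 N, 1 O, 1 S.
Implicit hydrogens by atom environment:
  4 × C (aromatic): no H
  2 × C: 3 H each → 6
  2 × C (aromatic): 1 H each → 2
  1 × C: no H
  1 × N: 1 H
  1 × N: no H
  1 × O: no H
  1 × S: 1 H
  Total hydrogens = 10.
Molecular formula: C9H10N2OS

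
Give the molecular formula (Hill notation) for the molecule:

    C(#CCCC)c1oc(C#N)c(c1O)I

Heavy atoms from the SMILES: 10 C, 1 I, 1 N, 2 O.
Implicit hydrogens by atom environment:
  4 × C (aromatic): no H
  3 × C: no H
  2 × C: 2 H each → 4
  1 × C: 3 H
  1 × I: no H
  1 × N: no H
  1 × O: 1 H
  1 × O (aromatic): no H
  Total hydrogens = 8.
Molecular formula: C10H8INO2

C10H8INO2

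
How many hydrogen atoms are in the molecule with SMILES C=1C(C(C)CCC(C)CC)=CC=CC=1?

22

Hydrogens are implicit in SMILES; fill each atom to its normal valence:
  5 × C (aromatic): 1 H each → 5
  3 × C: 3 H each → 9
  3 × C: 2 H each → 6
  2 × C: 1 H each → 2
  1 × C (aromatic): no H
  Total hydrogens = 22.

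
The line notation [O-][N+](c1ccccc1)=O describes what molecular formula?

C6H5NO2

Heavy atoms from the SMILES: 6 C, 1 N, 2 O.
Implicit hydrogens by atom environment:
  5 × C (aromatic): 1 H each → 5
  1 × C (aromatic): no H
  1 × N (charge +1): no H
  1 × O: no H
  1 × O (charge -1): no H
  Total hydrogens = 5.
Molecular formula: C6H5NO2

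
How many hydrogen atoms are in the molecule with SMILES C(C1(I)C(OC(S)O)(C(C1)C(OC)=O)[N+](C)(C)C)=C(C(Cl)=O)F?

19

Hydrogens are implicit in SMILES; fill each atom to its normal valence:
  5 × C: no H
  4 × C: 3 H each → 12
  4 × O: no H
  3 × C: 1 H each → 3
  1 × C: 2 H
  1 × Cl: no H
  1 × F: no H
  1 × I: no H
  1 × N (charge +1): no H
  1 × O: 1 H
  1 × S: 1 H
  Total hydrogens = 19.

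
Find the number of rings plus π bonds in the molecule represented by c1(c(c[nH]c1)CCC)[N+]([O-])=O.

4

Molecular formula from the SMILES: C7H10N2O2.
DoU = (2C + 2 + N − H − X)/2 = (2·7 + 2 + 2 − 10 − 0)/2 = 8/2 = 4.
(Structurally: 1 ring(s) + 3 π bond(s) = 4.)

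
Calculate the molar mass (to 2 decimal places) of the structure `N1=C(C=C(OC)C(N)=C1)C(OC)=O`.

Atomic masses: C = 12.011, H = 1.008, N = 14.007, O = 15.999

182.18

Molecular formula: C8H10N2O3.
M = 8×12.011 + 10×1.008 + 2×14.007 + 3×15.999 = 182.18 g/mol.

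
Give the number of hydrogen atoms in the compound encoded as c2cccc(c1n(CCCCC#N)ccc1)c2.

16

Hydrogens are implicit in SMILES; fill each atom to its normal valence:
  8 × C (aromatic): 1 H each → 8
  4 × C: 2 H each → 8
  2 × C (aromatic): no H
  1 × C: no H
  1 × N (aromatic): no H
  1 × N: no H
  Total hydrogens = 16.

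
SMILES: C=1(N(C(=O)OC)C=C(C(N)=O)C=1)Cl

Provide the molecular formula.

Heavy atoms from the SMILES: 7 C, 1 Cl, 2 N, 3 O.
Implicit hydrogens by atom environment:
  3 × O: no H
  2 × C (aromatic): 1 H each → 2
  2 × C (aromatic): no H
  2 × C: no H
  1 × C: 3 H
  1 × Cl: no H
  1 × N: 2 H
  1 × N (aromatic): no H
  Total hydrogens = 7.
Molecular formula: C7H7ClN2O3

C7H7ClN2O3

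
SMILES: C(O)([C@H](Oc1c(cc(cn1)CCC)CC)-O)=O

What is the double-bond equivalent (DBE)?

5

Molecular formula from the SMILES: C12H17NO4.
DoU = (2C + 2 + N − H − X)/2 = (2·12 + 2 + 1 − 17 − 0)/2 = 10/2 = 5.
(Structurally: 1 ring(s) + 4 π bond(s) = 5.)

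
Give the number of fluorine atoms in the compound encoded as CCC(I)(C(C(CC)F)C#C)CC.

The symbol for fluorine appears 1 time in the SMILES.

1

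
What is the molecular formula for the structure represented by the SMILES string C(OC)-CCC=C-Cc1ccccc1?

C13H18O

Heavy atoms from the SMILES: 13 C, 1 O.
Implicit hydrogens by atom environment:
  5 × C (aromatic): 1 H each → 5
  4 × C: 2 H each → 8
  2 × C: 1 H each → 2
  1 × C: 3 H
  1 × C (aromatic): no H
  1 × O: no H
  Total hydrogens = 18.
Molecular formula: C13H18O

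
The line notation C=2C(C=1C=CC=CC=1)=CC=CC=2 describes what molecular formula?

Heavy atoms from the SMILES: 12 C.
Implicit hydrogens by atom environment:
  10 × C (aromatic): 1 H each → 10
  2 × C (aromatic): no H
  Total hydrogens = 10.
Molecular formula: C12H10

C12H10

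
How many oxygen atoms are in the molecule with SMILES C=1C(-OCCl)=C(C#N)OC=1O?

The symbol for oxygen appears 3 times in the SMILES.

3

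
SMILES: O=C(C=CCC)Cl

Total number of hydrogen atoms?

7

Hydrogens are implicit in SMILES; fill each atom to its normal valence:
  2 × C: 1 H each → 2
  1 × C: 3 H
  1 × C: 2 H
  1 × C: no H
  1 × Cl: no H
  1 × O: no H
  Total hydrogens = 7.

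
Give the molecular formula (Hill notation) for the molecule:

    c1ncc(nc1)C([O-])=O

C5H3N2O2-

Heavy atoms from the SMILES: 5 C, 2 N, 2 O.
Implicit hydrogens by atom environment:
  3 × C (aromatic): 1 H each → 3
  2 × N (aromatic): no H
  1 × C (aromatic): no H
  1 × C: no H
  1 × O: no H
  1 × O (charge -1): no H
  Total hydrogens = 3.
Net charge -1.
Molecular formula: C5H3N2O2-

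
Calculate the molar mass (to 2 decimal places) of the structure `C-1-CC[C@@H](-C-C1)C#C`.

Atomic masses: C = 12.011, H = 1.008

108.18

Molecular formula: C8H12.
M = 8×12.011 + 12×1.008 = 108.18 g/mol.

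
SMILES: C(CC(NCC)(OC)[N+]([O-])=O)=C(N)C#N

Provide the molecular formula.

C8H14N4O3

Heavy atoms from the SMILES: 8 C, 4 N, 3 O.
Implicit hydrogens by atom environment:
  3 × C: no H
  2 × C: 3 H each → 6
  2 × C: 2 H each → 4
  2 × O: no H
  1 × C: 1 H
  1 × N: 2 H
  1 × N: 1 H
  1 × N (charge +1): no H
  1 × N: no H
  1 × O (charge -1): no H
  Total hydrogens = 14.
Molecular formula: C8H14N4O3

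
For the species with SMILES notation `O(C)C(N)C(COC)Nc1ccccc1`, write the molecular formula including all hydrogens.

Heavy atoms from the SMILES: 11 C, 2 N, 2 O.
Implicit hydrogens by atom environment:
  5 × C (aromatic): 1 H each → 5
  2 × C: 3 H each → 6
  2 × C: 1 H each → 2
  2 × O: no H
  1 × C: 2 H
  1 × C (aromatic): no H
  1 × N: 2 H
  1 × N: 1 H
  Total hydrogens = 18.
Molecular formula: C11H18N2O2

C11H18N2O2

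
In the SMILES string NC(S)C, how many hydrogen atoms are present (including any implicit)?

Hydrogens are implicit in SMILES; fill each atom to its normal valence:
  1 × C: 3 H
  1 × C: 1 H
  1 × N: 2 H
  1 × S: 1 H
  Total hydrogens = 7.

7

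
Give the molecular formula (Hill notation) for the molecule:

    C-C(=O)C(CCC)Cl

Heavy atoms from the SMILES: 6 C, 1 Cl, 1 O.
Implicit hydrogens by atom environment:
  2 × C: 3 H each → 6
  2 × C: 2 H each → 4
  1 × C: 1 H
  1 × C: no H
  1 × Cl: no H
  1 × O: no H
  Total hydrogens = 11.
Molecular formula: C6H11ClO

C6H11ClO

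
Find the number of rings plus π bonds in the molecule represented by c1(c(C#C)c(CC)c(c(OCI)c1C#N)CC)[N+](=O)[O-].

Molecular formula from the SMILES: C14H13IN2O3.
DoU = (2C + 2 + N − H − X)/2 = (2·14 + 2 + 2 − 13 − 1)/2 = 18/2 = 9.
(Structurally: 1 ring(s) + 8 π bond(s) = 9.)

9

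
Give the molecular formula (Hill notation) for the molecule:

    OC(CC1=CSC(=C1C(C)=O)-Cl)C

Heavy atoms from the SMILES: 9 C, 1 Cl, 2 O, 1 S.
Implicit hydrogens by atom environment:
  3 × C (aromatic): no H
  2 × C: 3 H each → 6
  1 × C: 2 H
  1 × C (aromatic): 1 H
  1 × C: 1 H
  1 × C: no H
  1 × Cl: no H
  1 × O: 1 H
  1 × O: no H
  1 × S (aromatic): no H
  Total hydrogens = 11.
Molecular formula: C9H11ClO2S

C9H11ClO2S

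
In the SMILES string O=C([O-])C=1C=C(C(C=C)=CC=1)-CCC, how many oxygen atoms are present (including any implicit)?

2

The symbol for oxygen appears 2 times in the SMILES.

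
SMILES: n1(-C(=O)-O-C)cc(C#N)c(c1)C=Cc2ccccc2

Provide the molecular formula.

C15H12N2O2

Heavy atoms from the SMILES: 15 C, 2 N, 2 O.
Implicit hydrogens by atom environment:
  7 × C (aromatic): 1 H each → 7
  3 × C (aromatic): no H
  2 × C: 1 H each → 2
  2 × C: no H
  2 × O: no H
  1 × C: 3 H
  1 × N (aromatic): no H
  1 × N: no H
  Total hydrogens = 12.
Molecular formula: C15H12N2O2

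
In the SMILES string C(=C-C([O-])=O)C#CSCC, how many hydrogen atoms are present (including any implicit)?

7

Hydrogens are implicit in SMILES; fill each atom to its normal valence:
  3 × C: no H
  2 × C: 1 H each → 2
  1 × C: 3 H
  1 × C: 2 H
  1 × O: no H
  1 × O (charge -1): no H
  1 × S: no H
  Total hydrogens = 7.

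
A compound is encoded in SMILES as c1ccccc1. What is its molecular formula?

Heavy atoms from the SMILES: 6 C.
Implicit hydrogens by atom environment:
  6 × C (aromatic): 1 H each → 6
  Total hydrogens = 6.
Molecular formula: C6H6

C6H6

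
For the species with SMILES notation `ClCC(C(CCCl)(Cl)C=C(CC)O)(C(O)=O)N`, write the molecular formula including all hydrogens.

C10H16Cl3NO3

Heavy atoms from the SMILES: 10 C, 3 Cl, 1 N, 3 O.
Implicit hydrogens by atom environment:
  4 × C: 2 H each → 8
  4 × C: no H
  3 × Cl: no H
  2 × O: 1 H each → 2
  1 × C: 3 H
  1 × C: 1 H
  1 × N: 2 H
  1 × O: no H
  Total hydrogens = 16.
Molecular formula: C10H16Cl3NO3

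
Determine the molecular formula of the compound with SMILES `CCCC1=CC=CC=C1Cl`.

C9H11Cl

Heavy atoms from the SMILES: 9 C, 1 Cl.
Implicit hydrogens by atom environment:
  4 × C (aromatic): 1 H each → 4
  2 × C: 2 H each → 4
  2 × C (aromatic): no H
  1 × C: 3 H
  1 × Cl: no H
  Total hydrogens = 11.
Molecular formula: C9H11Cl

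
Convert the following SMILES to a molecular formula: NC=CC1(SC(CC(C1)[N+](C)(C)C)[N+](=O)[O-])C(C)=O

C12H22N3O3S+

Heavy atoms from the SMILES: 12 C, 3 N, 3 O, 1 S.
Implicit hydrogens by atom environment:
  4 × C: 3 H each → 12
  4 × C: 1 H each → 4
  2 × C: 2 H each → 4
  2 × C: no H
  2 × N (charge +1): no H
  2 × O: no H
  1 × N: 2 H
  1 × O (charge -1): no H
  1 × S: no H
  Total hydrogens = 22.
Net charge +1.
Molecular formula: C12H22N3O3S+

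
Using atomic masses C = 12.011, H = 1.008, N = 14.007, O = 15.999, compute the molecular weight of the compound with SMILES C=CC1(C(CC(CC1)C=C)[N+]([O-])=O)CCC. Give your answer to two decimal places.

223.32

Molecular formula: C13H21NO2.
M = 13×12.011 + 21×1.008 + 1×14.007 + 2×15.999 = 223.32 g/mol.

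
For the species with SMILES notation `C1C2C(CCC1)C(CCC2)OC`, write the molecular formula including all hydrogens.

Heavy atoms from the SMILES: 11 C, 1 O.
Implicit hydrogens by atom environment:
  7 × C: 2 H each → 14
  3 × C: 1 H each → 3
  1 × C: 3 H
  1 × O: no H
  Total hydrogens = 20.
Molecular formula: C11H20O

C11H20O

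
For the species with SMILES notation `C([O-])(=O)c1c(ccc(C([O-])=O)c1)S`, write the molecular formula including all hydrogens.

Heavy atoms from the SMILES: 8 C, 4 O, 1 S.
Implicit hydrogens by atom environment:
  3 × C (aromatic): 1 H each → 3
  3 × C (aromatic): no H
  2 × C: no H
  2 × O: no H
  2 × O (charge -1): no H
  1 × S: 1 H
  Total hydrogens = 4.
Net charge -2.
Molecular formula: [C8H4O4S]2-

[C8H4O4S]2-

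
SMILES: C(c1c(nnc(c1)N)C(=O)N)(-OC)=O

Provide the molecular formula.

C7H8N4O3

Heavy atoms from the SMILES: 7 C, 4 N, 3 O.
Implicit hydrogens by atom environment:
  3 × C (aromatic): no H
  3 × O: no H
  2 × C: no H
  2 × N: 2 H each → 4
  2 × N (aromatic): no H
  1 × C: 3 H
  1 × C (aromatic): 1 H
  Total hydrogens = 8.
Molecular formula: C7H8N4O3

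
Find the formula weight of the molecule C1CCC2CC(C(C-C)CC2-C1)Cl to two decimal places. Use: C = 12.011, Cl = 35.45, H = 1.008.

Molecular formula: C12H21Cl.
M = 12×12.011 + 1×35.45 + 21×1.008 = 200.75 g/mol.

200.75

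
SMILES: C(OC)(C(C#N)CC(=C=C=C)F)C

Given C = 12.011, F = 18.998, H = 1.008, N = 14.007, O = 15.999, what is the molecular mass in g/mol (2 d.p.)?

Molecular formula: C10H12FNO.
M = 10×12.011 + 1×18.998 + 12×1.008 + 1×14.007 + 1×15.999 = 181.21 g/mol.

181.21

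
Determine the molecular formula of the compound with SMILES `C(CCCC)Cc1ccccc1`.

Heavy atoms from the SMILES: 12 C.
Implicit hydrogens by atom environment:
  5 × C: 2 H each → 10
  5 × C (aromatic): 1 H each → 5
  1 × C: 3 H
  1 × C (aromatic): no H
  Total hydrogens = 18.
Molecular formula: C12H18

C12H18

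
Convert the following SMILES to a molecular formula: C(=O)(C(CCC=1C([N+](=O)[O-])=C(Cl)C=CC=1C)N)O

Heavy atoms from the SMILES: 11 C, 1 Cl, 2 N, 4 O.
Implicit hydrogens by atom environment:
  4 × C (aromatic): no H
  2 × C: 2 H each → 4
  2 × C (aromatic): 1 H each → 2
  2 × O: no H
  1 × C: 3 H
  1 × C: 1 H
  1 × C: no H
  1 × Cl: no H
  1 × N: 2 H
  1 × N (charge +1): no H
  1 × O: 1 H
  1 × O (charge -1): no H
  Total hydrogens = 13.
Molecular formula: C11H13ClN2O4

C11H13ClN2O4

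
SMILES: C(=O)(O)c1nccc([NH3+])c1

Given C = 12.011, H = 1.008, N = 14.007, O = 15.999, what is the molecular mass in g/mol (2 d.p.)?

Molecular formula: C6H7N2O2+.
M = 6×12.011 + 7×1.008 + 2×14.007 + 2×15.999 = 139.13 g/mol.

139.13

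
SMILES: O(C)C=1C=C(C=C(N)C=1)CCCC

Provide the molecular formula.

C11H17NO

Heavy atoms from the SMILES: 11 C, 1 N, 1 O.
Implicit hydrogens by atom environment:
  3 × C: 2 H each → 6
  3 × C (aromatic): 1 H each → 3
  3 × C (aromatic): no H
  2 × C: 3 H each → 6
  1 × N: 2 H
  1 × O: no H
  Total hydrogens = 17.
Molecular formula: C11H17NO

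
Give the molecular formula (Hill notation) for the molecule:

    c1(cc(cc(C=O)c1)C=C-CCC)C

Heavy atoms from the SMILES: 13 C, 1 O.
Implicit hydrogens by atom environment:
  3 × C (aromatic): 1 H each → 3
  3 × C: 1 H each → 3
  3 × C (aromatic): no H
  2 × C: 3 H each → 6
  2 × C: 2 H each → 4
  1 × O: no H
  Total hydrogens = 16.
Molecular formula: C13H16O

C13H16O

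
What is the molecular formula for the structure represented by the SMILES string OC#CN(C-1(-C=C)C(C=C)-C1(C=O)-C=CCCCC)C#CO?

C18H21NO3

Heavy atoms from the SMILES: 18 C, 1 N, 3 O.
Implicit hydrogens by atom environment:
  6 × C: 1 H each → 6
  6 × C: no H
  5 × C: 2 H each → 10
  2 × O: 1 H each → 2
  1 × C: 3 H
  1 × N: no H
  1 × O: no H
  Total hydrogens = 21.
Molecular formula: C18H21NO3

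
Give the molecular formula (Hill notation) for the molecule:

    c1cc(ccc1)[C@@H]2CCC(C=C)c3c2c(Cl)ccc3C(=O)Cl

Heavy atoms from the SMILES: 19 C, 2 Cl, 1 O.
Implicit hydrogens by atom environment:
  7 × C (aromatic): 1 H each → 7
  5 × C (aromatic): no H
  3 × C: 2 H each → 6
  3 × C: 1 H each → 3
  2 × Cl: no H
  1 × C: no H
  1 × O: no H
  Total hydrogens = 16.
Molecular formula: C19H16Cl2O

C19H16Cl2O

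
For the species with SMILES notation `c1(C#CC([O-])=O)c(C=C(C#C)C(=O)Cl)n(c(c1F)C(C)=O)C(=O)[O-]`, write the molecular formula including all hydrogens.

Heavy atoms from the SMILES: 15 C, 1 Cl, 1 F, 1 N, 6 O.
Implicit hydrogens by atom environment:
  8 × C: no H
  4 × C (aromatic): no H
  4 × O: no H
  2 × C: 1 H each → 2
  2 × O (charge -1): no H
  1 × C: 3 H
  1 × Cl: no H
  1 × F: no H
  1 × N (aromatic): no H
  Total hydrogens = 5.
Net charge -2.
Molecular formula: [C15H5ClFNO6]2-

[C15H5ClFNO6]2-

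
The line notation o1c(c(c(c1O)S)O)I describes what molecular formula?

Heavy atoms from the SMILES: 4 C, 1 I, 3 O, 1 S.
Implicit hydrogens by atom environment:
  4 × C (aromatic): no H
  2 × O: 1 H each → 2
  1 × I: no H
  1 × O (aromatic): no H
  1 × S: 1 H
  Total hydrogens = 3.
Molecular formula: C4H3IO3S

C4H3IO3S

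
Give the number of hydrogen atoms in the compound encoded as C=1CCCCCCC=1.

14

Hydrogens are implicit in SMILES; fill each atom to its normal valence:
  6 × C: 2 H each → 12
  2 × C: 1 H each → 2
  Total hydrogens = 14.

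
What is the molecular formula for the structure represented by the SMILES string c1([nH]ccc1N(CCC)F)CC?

Heavy atoms from the SMILES: 9 C, 1 F, 2 N.
Implicit hydrogens by atom environment:
  3 × C: 2 H each → 6
  2 × C: 3 H each → 6
  2 × C (aromatic): 1 H each → 2
  2 × C (aromatic): no H
  1 × F: no H
  1 × N (aromatic): 1 H
  1 × N: no H
  Total hydrogens = 15.
Molecular formula: C9H15FN2

C9H15FN2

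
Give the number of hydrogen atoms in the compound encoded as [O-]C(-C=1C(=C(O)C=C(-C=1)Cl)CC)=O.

Hydrogens are implicit in SMILES; fill each atom to its normal valence:
  4 × C (aromatic): no H
  2 × C (aromatic): 1 H each → 2
  1 × C: 3 H
  1 × C: 2 H
  1 × C: no H
  1 × Cl: no H
  1 × O: 1 H
  1 × O: no H
  1 × O (charge -1): no H
  Total hydrogens = 8.

8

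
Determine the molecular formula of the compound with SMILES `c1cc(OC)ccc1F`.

C7H7FO

Heavy atoms from the SMILES: 7 C, 1 F, 1 O.
Implicit hydrogens by atom environment:
  4 × C (aromatic): 1 H each → 4
  2 × C (aromatic): no H
  1 × C: 3 H
  1 × F: no H
  1 × O: no H
  Total hydrogens = 7.
Molecular formula: C7H7FO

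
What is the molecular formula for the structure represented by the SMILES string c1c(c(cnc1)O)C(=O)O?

C6H5NO3

Heavy atoms from the SMILES: 6 C, 1 N, 3 O.
Implicit hydrogens by atom environment:
  3 × C (aromatic): 1 H each → 3
  2 × C (aromatic): no H
  2 × O: 1 H each → 2
  1 × C: no H
  1 × N (aromatic): no H
  1 × O: no H
  Total hydrogens = 5.
Molecular formula: C6H5NO3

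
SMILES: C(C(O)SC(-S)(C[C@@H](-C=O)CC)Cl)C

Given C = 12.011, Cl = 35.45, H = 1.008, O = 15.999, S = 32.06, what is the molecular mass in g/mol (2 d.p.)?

Molecular formula: C9H17ClO2S2.
M = 9×12.011 + 1×35.45 + 17×1.008 + 2×15.999 + 2×32.06 = 256.80 g/mol.

256.80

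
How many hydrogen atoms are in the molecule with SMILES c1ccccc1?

6

Hydrogens are implicit in SMILES; fill each atom to its normal valence:
  6 × C (aromatic): 1 H each → 6
  Total hydrogens = 6.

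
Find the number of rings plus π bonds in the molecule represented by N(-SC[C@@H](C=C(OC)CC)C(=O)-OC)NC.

Molecular formula from the SMILES: C10H20N2O3S.
DoU = (2C + 2 + N − H − X)/2 = (2·10 + 2 + 2 − 20 − 0)/2 = 4/2 = 2.
(Structurally: 0 ring(s) + 2 π bond(s) = 2.)

2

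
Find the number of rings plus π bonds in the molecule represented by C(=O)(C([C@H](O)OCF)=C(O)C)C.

Molecular formula from the SMILES: C7H11FO4.
DoU = (2C + 2 + N − H − X)/2 = (2·7 + 2 + 0 − 11 − 1)/2 = 4/2 = 2.
(Structurally: 0 ring(s) + 2 π bond(s) = 2.)

2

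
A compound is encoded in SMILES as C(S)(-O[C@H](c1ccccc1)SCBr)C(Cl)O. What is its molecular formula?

Heavy atoms from the SMILES: 1 Br, 10 C, 1 Cl, 2 O, 2 S.
Implicit hydrogens by atom environment:
  5 × C (aromatic): 1 H each → 5
  3 × C: 1 H each → 3
  1 × Br: no H
  1 × C: 2 H
  1 × C (aromatic): no H
  1 × Cl: no H
  1 × O: 1 H
  1 × O: no H
  1 × S: 1 H
  1 × S: no H
  Total hydrogens = 12.
Molecular formula: C10H12BrClO2S2

C10H12BrClO2S2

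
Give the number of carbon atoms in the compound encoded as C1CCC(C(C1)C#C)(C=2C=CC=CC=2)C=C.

The symbol for carbon appears 16 times in the SMILES.

16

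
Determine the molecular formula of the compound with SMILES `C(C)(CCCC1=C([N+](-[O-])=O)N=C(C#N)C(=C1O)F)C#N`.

C12H11FN4O3

Heavy atoms from the SMILES: 12 C, 1 F, 4 N, 3 O.
Implicit hydrogens by atom environment:
  5 × C (aromatic): no H
  3 × C: 2 H each → 6
  2 × C: no H
  2 × N: no H
  1 × C: 3 H
  1 × C: 1 H
  1 × F: no H
  1 × N (aromatic): no H
  1 × N (charge +1): no H
  1 × O: 1 H
  1 × O: no H
  1 × O (charge -1): no H
  Total hydrogens = 11.
Molecular formula: C12H11FN4O3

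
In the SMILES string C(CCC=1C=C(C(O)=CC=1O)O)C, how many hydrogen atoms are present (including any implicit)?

Hydrogens are implicit in SMILES; fill each atom to its normal valence:
  4 × C (aromatic): no H
  3 × C: 2 H each → 6
  3 × O: 1 H each → 3
  2 × C (aromatic): 1 H each → 2
  1 × C: 3 H
  Total hydrogens = 14.

14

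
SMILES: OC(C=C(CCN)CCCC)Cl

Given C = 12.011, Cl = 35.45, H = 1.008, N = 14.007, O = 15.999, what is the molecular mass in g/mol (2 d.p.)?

191.70

Molecular formula: C9H18ClNO.
M = 9×12.011 + 1×35.45 + 18×1.008 + 1×14.007 + 1×15.999 = 191.70 g/mol.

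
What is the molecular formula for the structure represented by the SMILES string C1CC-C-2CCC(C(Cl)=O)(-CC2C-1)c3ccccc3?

Heavy atoms from the SMILES: 17 C, 1 Cl, 1 O.
Implicit hydrogens by atom environment:
  7 × C: 2 H each → 14
  5 × C (aromatic): 1 H each → 5
  2 × C: 1 H each → 2
  2 × C: no H
  1 × C (aromatic): no H
  1 × Cl: no H
  1 × O: no H
  Total hydrogens = 21.
Molecular formula: C17H21ClO

C17H21ClO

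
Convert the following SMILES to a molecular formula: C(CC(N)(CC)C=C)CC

C9H19N

Heavy atoms from the SMILES: 9 C, 1 N.
Implicit hydrogens by atom environment:
  5 × C: 2 H each → 10
  2 × C: 3 H each → 6
  1 × C: 1 H
  1 × C: no H
  1 × N: 2 H
  Total hydrogens = 19.
Molecular formula: C9H19N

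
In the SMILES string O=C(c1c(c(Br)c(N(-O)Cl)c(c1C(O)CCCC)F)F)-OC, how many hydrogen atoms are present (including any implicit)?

15

Hydrogens are implicit in SMILES; fill each atom to its normal valence:
  6 × C (aromatic): no H
  3 × C: 2 H each → 6
  2 × C: 3 H each → 6
  2 × F: no H
  2 × O: 1 H each → 2
  2 × O: no H
  1 × Br: no H
  1 × C: 1 H
  1 × C: no H
  1 × Cl: no H
  1 × N: no H
  Total hydrogens = 15.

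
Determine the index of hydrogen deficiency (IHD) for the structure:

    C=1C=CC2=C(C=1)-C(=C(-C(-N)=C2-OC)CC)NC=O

8

Molecular formula from the SMILES: C14H16N2O2.
DoU = (2C + 2 + N − H − X)/2 = (2·14 + 2 + 2 − 16 − 0)/2 = 16/2 = 8.
(Structurally: 2 ring(s) + 6 π bond(s) = 8.)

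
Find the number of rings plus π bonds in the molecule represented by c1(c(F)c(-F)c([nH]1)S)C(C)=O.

4

Molecular formula from the SMILES: C6H5F2NOS.
DoU = (2C + 2 + N − H − X)/2 = (2·6 + 2 + 1 − 5 − 2)/2 = 8/2 = 4.
(Structurally: 1 ring(s) + 3 π bond(s) = 4.)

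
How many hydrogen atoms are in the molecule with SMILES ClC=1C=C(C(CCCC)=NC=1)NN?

Hydrogens are implicit in SMILES; fill each atom to its normal valence:
  3 × C: 2 H each → 6
  3 × C (aromatic): no H
  2 × C (aromatic): 1 H each → 2
  1 × C: 3 H
  1 × Cl: no H
  1 × N: 2 H
  1 × N: 1 H
  1 × N (aromatic): no H
  Total hydrogens = 14.

14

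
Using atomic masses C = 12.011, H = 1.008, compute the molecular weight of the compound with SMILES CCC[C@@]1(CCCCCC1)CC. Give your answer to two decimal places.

168.32

Molecular formula: C12H24.
M = 12×12.011 + 24×1.008 = 168.32 g/mol.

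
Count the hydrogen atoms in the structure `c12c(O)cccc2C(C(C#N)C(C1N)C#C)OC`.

14

Hydrogens are implicit in SMILES; fill each atom to its normal valence:
  5 × C: 1 H each → 5
  3 × C (aromatic): 1 H each → 3
  3 × C (aromatic): no H
  2 × C: no H
  1 × C: 3 H
  1 × N: 2 H
  1 × N: no H
  1 × O: 1 H
  1 × O: no H
  Total hydrogens = 14.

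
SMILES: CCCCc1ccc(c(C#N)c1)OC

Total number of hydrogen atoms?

Hydrogens are implicit in SMILES; fill each atom to its normal valence:
  3 × C: 2 H each → 6
  3 × C (aromatic): 1 H each → 3
  3 × C (aromatic): no H
  2 × C: 3 H each → 6
  1 × C: no H
  1 × N: no H
  1 × O: no H
  Total hydrogens = 15.

15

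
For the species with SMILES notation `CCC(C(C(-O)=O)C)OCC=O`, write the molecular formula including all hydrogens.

Heavy atoms from the SMILES: 8 C, 4 O.
Implicit hydrogens by atom environment:
  3 × C: 1 H each → 3
  3 × O: no H
  2 × C: 3 H each → 6
  2 × C: 2 H each → 4
  1 × C: no H
  1 × O: 1 H
  Total hydrogens = 14.
Molecular formula: C8H14O4

C8H14O4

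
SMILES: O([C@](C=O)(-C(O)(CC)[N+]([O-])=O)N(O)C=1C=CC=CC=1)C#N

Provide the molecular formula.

Heavy atoms from the SMILES: 12 C, 3 N, 6 O.
Implicit hydrogens by atom environment:
  5 × C (aromatic): 1 H each → 5
  3 × C: no H
  3 × O: no H
  2 × N: no H
  2 × O: 1 H each → 2
  1 × C: 3 H
  1 × C: 2 H
  1 × C: 1 H
  1 × C (aromatic): no H
  1 × N (charge +1): no H
  1 × O (charge -1): no H
  Total hydrogens = 13.
Molecular formula: C12H13N3O6

C12H13N3O6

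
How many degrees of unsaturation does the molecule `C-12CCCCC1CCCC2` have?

Molecular formula from the SMILES: C10H18.
DoU = (2C + 2 + N − H − X)/2 = (2·10 + 2 + 0 − 18 − 0)/2 = 4/2 = 2.
(Structurally: 2 ring(s) + 0 π bond(s) = 2.)

2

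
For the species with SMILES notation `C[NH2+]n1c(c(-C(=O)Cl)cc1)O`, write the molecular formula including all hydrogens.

C6H8ClN2O2+

Heavy atoms from the SMILES: 6 C, 1 Cl, 2 N, 2 O.
Implicit hydrogens by atom environment:
  2 × C (aromatic): 1 H each → 2
  2 × C (aromatic): no H
  1 × C: 3 H
  1 × C: no H
  1 × Cl: no H
  1 × N (charge +1): 2 H
  1 × N (aromatic): no H
  1 × O: 1 H
  1 × O: no H
  Total hydrogens = 8.
Net charge +1.
Molecular formula: C6H8ClN2O2+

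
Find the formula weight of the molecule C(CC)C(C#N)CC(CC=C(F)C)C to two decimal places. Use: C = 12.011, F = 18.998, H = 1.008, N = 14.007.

Molecular formula: C12H20FN.
M = 12×12.011 + 1×18.998 + 20×1.008 + 1×14.007 = 197.30 g/mol.

197.30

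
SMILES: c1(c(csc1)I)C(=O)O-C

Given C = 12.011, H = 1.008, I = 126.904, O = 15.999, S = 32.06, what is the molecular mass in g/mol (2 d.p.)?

Molecular formula: C6H5IO2S.
M = 6×12.011 + 5×1.008 + 1×126.904 + 2×15.999 + 1×32.06 = 268.07 g/mol.

268.07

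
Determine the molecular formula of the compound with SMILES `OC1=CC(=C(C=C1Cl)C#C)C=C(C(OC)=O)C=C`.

Heavy atoms from the SMILES: 14 C, 1 Cl, 3 O.
Implicit hydrogens by atom environment:
  4 × C (aromatic): no H
  3 × C: 1 H each → 3
  3 × C: no H
  2 × C (aromatic): 1 H each → 2
  2 × O: no H
  1 × C: 3 H
  1 × C: 2 H
  1 × Cl: no H
  1 × O: 1 H
  Total hydrogens = 11.
Molecular formula: C14H11ClO3

C14H11ClO3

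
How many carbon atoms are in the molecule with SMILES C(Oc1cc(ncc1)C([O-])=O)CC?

9

The symbol for carbon appears 9 times in the SMILES. Lowercase c denotes aromatic carbon and counts toward C.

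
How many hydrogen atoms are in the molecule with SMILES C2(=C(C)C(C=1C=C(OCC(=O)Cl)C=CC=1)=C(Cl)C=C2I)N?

12

Hydrogens are implicit in SMILES; fill each atom to its normal valence:
  7 × C (aromatic): no H
  5 × C (aromatic): 1 H each → 5
  2 × Cl: no H
  2 × O: no H
  1 × C: 3 H
  1 × C: 2 H
  1 × C: no H
  1 × I: no H
  1 × N: 2 H
  Total hydrogens = 12.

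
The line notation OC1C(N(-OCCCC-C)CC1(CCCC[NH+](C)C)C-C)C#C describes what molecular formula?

C19H37N2O2+

Heavy atoms from the SMILES: 19 C, 2 N, 2 O.
Implicit hydrogens by atom environment:
  10 × C: 2 H each → 20
  4 × C: 3 H each → 12
  3 × C: 1 H each → 3
  2 × C: no H
  1 × N (charge +1): 1 H
  1 × N: no H
  1 × O: 1 H
  1 × O: no H
  Total hydrogens = 37.
Net charge +1.
Molecular formula: C19H37N2O2+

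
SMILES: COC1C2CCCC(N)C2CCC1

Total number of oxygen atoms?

The symbol for oxygen appears 1 time in the SMILES.

1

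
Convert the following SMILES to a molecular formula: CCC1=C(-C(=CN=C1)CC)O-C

C10H15NO

Heavy atoms from the SMILES: 10 C, 1 N, 1 O.
Implicit hydrogens by atom environment:
  3 × C: 3 H each → 9
  3 × C (aromatic): no H
  2 × C: 2 H each → 4
  2 × C (aromatic): 1 H each → 2
  1 × N (aromatic): no H
  1 × O: no H
  Total hydrogens = 15.
Molecular formula: C10H15NO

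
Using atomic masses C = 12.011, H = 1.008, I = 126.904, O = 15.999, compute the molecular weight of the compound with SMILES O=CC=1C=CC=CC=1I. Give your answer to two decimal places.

Molecular formula: C7H5IO.
M = 7×12.011 + 5×1.008 + 1×126.904 + 1×15.999 = 232.02 g/mol.

232.02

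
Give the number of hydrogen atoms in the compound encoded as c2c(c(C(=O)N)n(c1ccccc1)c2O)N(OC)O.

Hydrogens are implicit in SMILES; fill each atom to its normal valence:
  6 × C (aromatic): 1 H each → 6
  4 × C (aromatic): no H
  2 × O: 1 H each → 2
  2 × O: no H
  1 × C: 3 H
  1 × C: no H
  1 × N: 2 H
  1 × N (aromatic): no H
  1 × N: no H
  Total hydrogens = 13.

13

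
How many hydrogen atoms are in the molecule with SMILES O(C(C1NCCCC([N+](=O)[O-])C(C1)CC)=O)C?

20

Hydrogens are implicit in SMILES; fill each atom to its normal valence:
  5 × C: 2 H each → 10
  3 × C: 1 H each → 3
  3 × O: no H
  2 × C: 3 H each → 6
  1 × C: no H
  1 × N: 1 H
  1 × N (charge +1): no H
  1 × O (charge -1): no H
  Total hydrogens = 20.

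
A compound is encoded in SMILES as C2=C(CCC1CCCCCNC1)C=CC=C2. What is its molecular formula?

Heavy atoms from the SMILES: 15 C, 1 N.
Implicit hydrogens by atom environment:
  8 × C: 2 H each → 16
  5 × C (aromatic): 1 H each → 5
  1 × C: 1 H
  1 × C (aromatic): no H
  1 × N: 1 H
  Total hydrogens = 23.
Molecular formula: C15H23N

C15H23N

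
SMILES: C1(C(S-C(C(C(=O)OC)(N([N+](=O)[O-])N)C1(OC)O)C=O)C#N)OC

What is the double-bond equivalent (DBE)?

Molecular formula from the SMILES: C11H16N4O8S.
DoU = (2C + 2 + N − H − X)/2 = (2·11 + 2 + 4 − 16 − 0)/2 = 12/2 = 6.
(Structurally: 1 ring(s) + 5 π bond(s) = 6.)

6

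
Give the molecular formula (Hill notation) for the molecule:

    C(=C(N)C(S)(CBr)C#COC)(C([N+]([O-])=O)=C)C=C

Heavy atoms from the SMILES: 1 Br, 11 C, 2 N, 3 O, 1 S.
Implicit hydrogens by atom environment:
  6 × C: no H
  3 × C: 2 H each → 6
  2 × O: no H
  1 × Br: no H
  1 × C: 3 H
  1 × C: 1 H
  1 × N: 2 H
  1 × N (charge +1): no H
  1 × O (charge -1): no H
  1 × S: 1 H
  Total hydrogens = 13.
Molecular formula: C11H13BrN2O3S

C11H13BrN2O3S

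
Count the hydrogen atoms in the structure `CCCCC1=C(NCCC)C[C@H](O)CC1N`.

Hydrogens are implicit in SMILES; fill each atom to its normal valence:
  7 × C: 2 H each → 14
  2 × C: 3 H each → 6
  2 × C: 1 H each → 2
  2 × C: no H
  1 × N: 2 H
  1 × N: 1 H
  1 × O: 1 H
  Total hydrogens = 26.

26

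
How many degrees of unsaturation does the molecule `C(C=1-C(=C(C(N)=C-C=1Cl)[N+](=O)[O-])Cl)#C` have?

Molecular formula from the SMILES: C8H4Cl2N2O2.
DoU = (2C + 2 + N − H − X)/2 = (2·8 + 2 + 2 − 4 − 2)/2 = 14/2 = 7.
(Structurally: 1 ring(s) + 6 π bond(s) = 7.)

7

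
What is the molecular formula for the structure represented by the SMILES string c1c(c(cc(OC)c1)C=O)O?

C8H8O3

Heavy atoms from the SMILES: 8 C, 3 O.
Implicit hydrogens by atom environment:
  3 × C (aromatic): 1 H each → 3
  3 × C (aromatic): no H
  2 × O: no H
  1 × C: 3 H
  1 × C: 1 H
  1 × O: 1 H
  Total hydrogens = 8.
Molecular formula: C8H8O3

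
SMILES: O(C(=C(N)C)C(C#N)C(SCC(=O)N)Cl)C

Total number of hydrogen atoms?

14

Hydrogens are implicit in SMILES; fill each atom to its normal valence:
  4 × C: no H
  2 × C: 3 H each → 6
  2 × C: 1 H each → 2
  2 × N: 2 H each → 4
  2 × O: no H
  1 × C: 2 H
  1 × Cl: no H
  1 × N: no H
  1 × S: no H
  Total hydrogens = 14.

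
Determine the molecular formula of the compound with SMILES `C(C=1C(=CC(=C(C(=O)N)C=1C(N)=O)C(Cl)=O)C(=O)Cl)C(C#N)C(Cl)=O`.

C14H8Cl3N3O5

Heavy atoms from the SMILES: 14 C, 3 Cl, 3 N, 5 O.
Implicit hydrogens by atom environment:
  6 × C: no H
  5 × C (aromatic): no H
  5 × O: no H
  3 × Cl: no H
  2 × N: 2 H each → 4
  1 × C: 2 H
  1 × C (aromatic): 1 H
  1 × C: 1 H
  1 × N: no H
  Total hydrogens = 8.
Molecular formula: C14H8Cl3N3O5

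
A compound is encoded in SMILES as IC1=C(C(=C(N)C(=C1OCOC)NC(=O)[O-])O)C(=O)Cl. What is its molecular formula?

C10H9ClIN2O6-

Heavy atoms from the SMILES: 10 C, 1 Cl, 1 I, 2 N, 6 O.
Implicit hydrogens by atom environment:
  6 × C (aromatic): no H
  4 × O: no H
  2 × C: no H
  1 × C: 3 H
  1 × C: 2 H
  1 × Cl: no H
  1 × I: no H
  1 × N: 2 H
  1 × N: 1 H
  1 × O: 1 H
  1 × O (charge -1): no H
  Total hydrogens = 9.
Net charge -1.
Molecular formula: C10H9ClIN2O6-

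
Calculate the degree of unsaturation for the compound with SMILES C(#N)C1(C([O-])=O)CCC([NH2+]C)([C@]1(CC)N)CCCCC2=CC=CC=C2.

8

Molecular formula from the SMILES: C20H29N3O2.
DoU = (2C + 2 + N − H − X)/2 = (2·20 + 2 + 3 − 29 − 0)/2 = 16/2 = 8.
(Structurally: 2 ring(s) + 6 π bond(s) = 8.)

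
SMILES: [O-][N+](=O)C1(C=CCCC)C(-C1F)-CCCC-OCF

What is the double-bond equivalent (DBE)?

3

Molecular formula from the SMILES: C13H21F2NO3.
DoU = (2C + 2 + N − H − X)/2 = (2·13 + 2 + 1 − 21 − 2)/2 = 6/2 = 3.
(Structurally: 1 ring(s) + 2 π bond(s) = 3.)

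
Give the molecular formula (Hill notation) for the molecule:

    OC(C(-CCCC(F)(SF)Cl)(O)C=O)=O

Heavy atoms from the SMILES: 7 C, 1 Cl, 2 F, 4 O, 1 S.
Implicit hydrogens by atom environment:
  3 × C: 2 H each → 6
  3 × C: no H
  2 × F: no H
  2 × O: 1 H each → 2
  2 × O: no H
  1 × C: 1 H
  1 × Cl: no H
  1 × S: no H
  Total hydrogens = 9.
Molecular formula: C7H9ClF2O4S

C7H9ClF2O4S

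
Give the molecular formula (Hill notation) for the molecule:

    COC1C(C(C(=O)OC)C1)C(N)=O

Heavy atoms from the SMILES: 8 C, 1 N, 4 O.
Implicit hydrogens by atom environment:
  4 × O: no H
  3 × C: 1 H each → 3
  2 × C: 3 H each → 6
  2 × C: no H
  1 × C: 2 H
  1 × N: 2 H
  Total hydrogens = 13.
Molecular formula: C8H13NO4

C8H13NO4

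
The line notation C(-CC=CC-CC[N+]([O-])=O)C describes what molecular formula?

Heavy atoms from the SMILES: 8 C, 1 N, 2 O.
Implicit hydrogens by atom environment:
  5 × C: 2 H each → 10
  2 × C: 1 H each → 2
  1 × C: 3 H
  1 × N (charge +1): no H
  1 × O: no H
  1 × O (charge -1): no H
  Total hydrogens = 15.
Molecular formula: C8H15NO2

C8H15NO2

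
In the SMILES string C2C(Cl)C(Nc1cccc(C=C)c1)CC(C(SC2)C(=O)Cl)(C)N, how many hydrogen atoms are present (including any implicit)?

22

Hydrogens are implicit in SMILES; fill each atom to its normal valence:
  4 × C: 2 H each → 8
  4 × C: 1 H each → 4
  4 × C (aromatic): 1 H each → 4
  2 × C: no H
  2 × C (aromatic): no H
  2 × Cl: no H
  1 × C: 3 H
  1 × N: 2 H
  1 × N: 1 H
  1 × O: no H
  1 × S: no H
  Total hydrogens = 22.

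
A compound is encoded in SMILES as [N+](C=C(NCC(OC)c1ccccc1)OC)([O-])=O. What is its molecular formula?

Heavy atoms from the SMILES: 12 C, 2 N, 4 O.
Implicit hydrogens by atom environment:
  5 × C (aromatic): 1 H each → 5
  3 × O: no H
  2 × C: 3 H each → 6
  2 × C: 1 H each → 2
  1 × C: 2 H
  1 × C: no H
  1 × C (aromatic): no H
  1 × N: 1 H
  1 × N (charge +1): no H
  1 × O (charge -1): no H
  Total hydrogens = 16.
Molecular formula: C12H16N2O4

C12H16N2O4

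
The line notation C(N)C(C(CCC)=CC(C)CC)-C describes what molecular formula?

C12H25N

Heavy atoms from the SMILES: 12 C, 1 N.
Implicit hydrogens by atom environment:
  4 × C: 3 H each → 12
  4 × C: 2 H each → 8
  3 × C: 1 H each → 3
  1 × C: no H
  1 × N: 2 H
  Total hydrogens = 25.
Molecular formula: C12H25N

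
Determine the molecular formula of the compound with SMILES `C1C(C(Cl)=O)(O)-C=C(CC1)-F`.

C7H8ClFO2

Heavy atoms from the SMILES: 7 C, 1 Cl, 1 F, 2 O.
Implicit hydrogens by atom environment:
  3 × C: 2 H each → 6
  3 × C: no H
  1 × C: 1 H
  1 × Cl: no H
  1 × F: no H
  1 × O: 1 H
  1 × O: no H
  Total hydrogens = 8.
Molecular formula: C7H8ClFO2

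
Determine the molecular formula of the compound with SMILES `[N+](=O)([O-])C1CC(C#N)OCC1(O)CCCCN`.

C10H17N3O4

Heavy atoms from the SMILES: 10 C, 3 N, 4 O.
Implicit hydrogens by atom environment:
  6 × C: 2 H each → 12
  2 × C: 1 H each → 2
  2 × C: no H
  2 × O: no H
  1 × N: 2 H
  1 × N: no H
  1 × N (charge +1): no H
  1 × O: 1 H
  1 × O (charge -1): no H
  Total hydrogens = 17.
Molecular formula: C10H17N3O4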